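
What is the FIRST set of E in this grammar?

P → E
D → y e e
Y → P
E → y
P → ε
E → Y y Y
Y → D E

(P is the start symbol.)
FIRST sets of the other non-terminals involved (by the same procedure, iterated to a fixed point):
  FIRST(Y) = { 'y', ε }

From E → y:
  - y is a terminal: add 'y' and stop
From E → Y y Y:
  - Y is a non-terminal: add FIRST(Y) \ {ε} = { 'y' }
    Y is nullable, so continue to the next symbol
  - y is a terminal: add 'y' and stop

Collecting: FIRST(E) = { 'y' }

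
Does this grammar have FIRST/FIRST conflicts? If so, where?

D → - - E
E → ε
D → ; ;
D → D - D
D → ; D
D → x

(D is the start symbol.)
Yes. D → '-' '-' E / D → D '-' D on { '-' }; D → ';' ';' / D → D '-' D on { ';' }; D → ';' ';' / D → ';' D on { ';' }; D → D '-' D / D → ';' D on { ';' }; D → D '-' D / D → x on { 'x' }

A FIRST/FIRST conflict occurs when two productions N → α and N → β for the same non-terminal have FIRST(α) ∩ FIRST(β) ≠ ∅ (with ε ∈ FIRST of a nullable right-hand side, so two nullable alternatives also conflict).

FIRST sets of the non-terminals at (or reachable through a nullable prefix from) the front of some alternative:
  FIRST(D) = { '-', ';', 'x' }

Productions for D:
  D → - - E: FIRST = { '-' }
  D → ; ;: FIRST = { ';' }
  D → D - D: FIRST = { '-', ';', 'x' }
  D → ; D: FIRST = { ';' }
  D → x: FIRST = { 'x' }
E has only one production, so no FIRST/FIRST conflict is possible there.

Conflict for D: D → - - E and D → D - D
  Overlap: { '-' }
Conflict for D: D → ; ; and D → D - D
  Overlap: { ';' }
Conflict for D: D → ; ; and D → ; D
  Overlap: { ';' }
Conflict for D: D → D - D and D → ; D
  Overlap: { ';' }
Conflict for D: D → D - D and D → x
  Overlap: { 'x' }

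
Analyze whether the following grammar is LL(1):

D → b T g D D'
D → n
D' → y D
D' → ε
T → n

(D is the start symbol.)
No. Predict set conflict for D': { 'y' }

A grammar is LL(1) if for each non-terminal N with multiple productions, the predict sets of those productions are pairwise disjoint, where PREDICT(N → α) = (FIRST(α) \ {ε}) ∪ (FOLLOW(N) if α ⇒* ε).

Relevant sets:
  FOLLOW(D') = { $, 'y' }

For D:
  PREDICT(D → b T g D D') = { 'b' }
  PREDICT(D → n) = { 'n' }
For D':
  PREDICT(D' → y D) = { 'y' }
  PREDICT(D' → ε) = { $, 'y' }
T has a single production, so nothing to check there.

Conflict found: Predict set conflict for D': { 'y' }
The grammar is NOT LL(1).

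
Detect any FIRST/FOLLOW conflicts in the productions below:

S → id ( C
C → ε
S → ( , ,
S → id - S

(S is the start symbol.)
No FIRST/FOLLOW conflicts.

A FIRST/FOLLOW conflict occurs when a non-terminal N has a nullable alternative N → β (β ⇒* ε) and another alternative N → α with FIRST(α) ∩ FOLLOW(N) ≠ ∅: on such a lookahead the parser cannot decide between expanding α and letting N vanish via β.

Nullable non-terminals: C.
C has a nullable alternative but only one production, so nothing to check.

S has no nullable alternative, so no FIRST/FOLLOW check is needed there.

No FIRST/FOLLOW conflicts found.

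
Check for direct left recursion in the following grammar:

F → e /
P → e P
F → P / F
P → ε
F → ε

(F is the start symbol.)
Direct left recursion occurs when N → N α for some non-terminal N (the right-hand side begins with the left-hand side itself).

F → e /: starts with e
P → e P: starts with e
F → P / F: starts with P
P → ε: starts with ε
F → ε: starts with ε

No direct left recursion found.

Answer: No direct left recursion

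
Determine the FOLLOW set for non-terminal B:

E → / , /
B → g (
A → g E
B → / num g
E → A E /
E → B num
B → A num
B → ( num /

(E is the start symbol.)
To compute FOLLOW(B), find every occurrence of B on a right-hand side N → α B β: add FIRST(β) \ {ε}, and if β is empty or nullable also add FOLLOW(N). Iterate to a fixed point.

In E → B num: B is followed by num, add FIRST(num) \ {ε} = { 'num' }

Taking the union: FOLLOW(B) = { 'num' }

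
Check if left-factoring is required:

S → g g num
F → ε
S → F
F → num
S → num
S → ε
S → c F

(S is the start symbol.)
Left-factoring is needed when two productions for the same non-terminal
share a common prefix on the right-hand side.

Productions for S:
  S → g g num
  S → F
  S → num
  S → ε
  S → c F
Productions for F:
  F → ε
  F → num

No common prefixes found.

Answer: No, left-factoring is not needed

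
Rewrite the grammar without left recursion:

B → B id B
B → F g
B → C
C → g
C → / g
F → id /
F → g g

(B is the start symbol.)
B → F g B'
B → C B'
B' → id B B'
B' → ε
C → g
C → / g
F → id /
F → g g

B is directly left-recursive. The standard transformation for
  A → A α₁ | ... | A α_m | β₁ | ... | β_n
is
  A  → β₁ A' | ... | β_n A'
  A' → α₁ A' | ... | α_m A' | ε

B → F g becomes B → F g B'
B → C becomes B → C B'
B → B id B becomes B' → id B B'
Add B' → ε

Productions for other non-terminals are unchanged:
  C → g
  C → / g
  F → id /
  F → g g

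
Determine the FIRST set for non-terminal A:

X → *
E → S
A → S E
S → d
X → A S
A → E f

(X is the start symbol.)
{ 'd' }

To compute FIRST(A), examine every production with A on the left-hand side, reading each right-hand side left to right until a non-nullable symbol is reached.

FIRST sets of the other non-terminals involved (by the same procedure, iterated to a fixed point):
  FIRST(S) = { 'd' }
  FIRST(E) = { 'd' }

From A → S E:
  - S is a non-terminal: add FIRST(S) \ {ε} = { 'd' }
    S is not nullable, so stop
From A → E f:
  - E is a non-terminal: add FIRST(E) \ {ε} = { 'd' }
    E is not nullable, so stop

Collecting: FIRST(A) = { 'd' }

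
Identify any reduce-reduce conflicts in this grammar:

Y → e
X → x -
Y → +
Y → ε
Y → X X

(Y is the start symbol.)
No reduce-reduce conflicts

A reduce-reduce conflict occurs when an LR(0) state has two complete items [A → α .] and [B → β .] — both call for a reduction, and with no lookahead the parser cannot choose between them.

Augment with Y' → Y and build the canonical LR(0) collection (I0 = CLOSURE({[Y' → . Y]}), then GOTO on every symbol after a dot until no new states appear). It has 8 states:
  I0: { [X → . x -], [Y → . +], [Y → . X X], [Y → . e], [Y → .], [Y' → . Y] }  — shift, reduce
  I1: { [Y → + .] }  — reduce
  I2: { [X → . x -], [Y → X . X] }  — shift
  I3: { [Y' → Y .] }  — accept
  I4: { [Y → e .] }  — reduce
  I5: { [X → x . -] }  — shift
  I6: { [X → x - .] }  — reduce
  I7: { [Y → X X .] }  — reduce

No state contains more than one complete item.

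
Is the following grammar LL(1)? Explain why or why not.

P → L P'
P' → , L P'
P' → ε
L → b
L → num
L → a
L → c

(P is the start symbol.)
Yes, the grammar is LL(1).

A grammar is LL(1) if for each non-terminal N with multiple productions, the predict sets of those productions are pairwise disjoint, where PREDICT(N → α) = (FIRST(α) \ {ε}) ∪ (FOLLOW(N) if α ⇒* ε).

Relevant sets:
  FOLLOW(P') = { $ }

For P':
  PREDICT(P' → ',' L P') = { ',' }
  PREDICT(P' → ε) = { $ }
For L:
  PREDICT(L → b) = { 'b' }
  PREDICT(L → num) = { 'num' }
  PREDICT(L → a) = { 'a' }
  PREDICT(L → c) = { 'c' }
P has a single production, so nothing to check there.

All predict sets are disjoint. The grammar IS LL(1).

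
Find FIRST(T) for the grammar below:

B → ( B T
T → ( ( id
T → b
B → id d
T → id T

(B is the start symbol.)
{ '(', 'b', 'id' }

To compute FIRST(T), examine every production with T on the left-hand side, reading each right-hand side left to right until a non-nullable symbol is reached.

From T → ( ( id:
  - '(' is a terminal: add '(' and stop
From T → b:
  - b is a terminal: add 'b' and stop
From T → id T:
  - id is a terminal: add 'id' and stop

Collecting: FIRST(T) = { '(', 'b', 'id' }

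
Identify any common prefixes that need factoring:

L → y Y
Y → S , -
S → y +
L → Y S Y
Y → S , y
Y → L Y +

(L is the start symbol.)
Left-factoring is needed when two productions for the same non-terminal
share a common prefix on the right-hand side.

Productions for L:
  L → y Y
  L → Y S Y
Productions for Y:
  Y → S , -
  Y → S , y
  Y → L Y +

Found common prefix 'S ,' in productions for Y

Answer: Yes, Y has productions with common prefix 'S ,'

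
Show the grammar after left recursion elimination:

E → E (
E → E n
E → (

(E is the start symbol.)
E is directly left-recursive. The standard transformation for
  A → A α₁ | ... | A α_m | β₁ | ... | β_n
is
  A  → β₁ A' | ... | β_n A'
  A' → α₁ A' | ... | α_m A' | ε

E → ( becomes E → ( E'
E → E ( becomes E' → ( E'
E → E n becomes E' → n E'
Add E' → ε

Resulting grammar:
E → ( E'
E' → ( E'
E' → n E'
E' → ε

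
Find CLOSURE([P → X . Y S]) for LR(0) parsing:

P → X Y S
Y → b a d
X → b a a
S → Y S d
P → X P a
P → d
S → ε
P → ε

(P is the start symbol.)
Start with: [P → X . Y S]
  [P → X . Y S] has the dot before Y: add [Y → . b a d]
No further items can be added.

CLOSURE = { [P → X . Y S], [Y → . b a d] }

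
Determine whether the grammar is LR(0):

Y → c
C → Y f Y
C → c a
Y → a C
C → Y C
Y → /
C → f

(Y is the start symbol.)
No. Shift-reduce conflict between [Y → c .] and [C → c . a]

Augment with Y' → Y and build the canonical LR(0) collection (I0 = CLOSURE({[Y' → . Y]}), then GOTO on every symbol after a dot until no new states appear). It has 13 states:
  I0: { [Y → . /], [Y → . a C], [Y → . c], [Y' → . Y] }  — shift
  I1: { [Y → / .] }  — reduce
  I2: { [Y' → Y .] }  — accept
  I3: { [C → . Y C], [C → . Y f Y], [C → . c a], [C → . f], [Y → . /], [Y → . a C], [Y → . c], [Y → a . C] }  — shift
  I4: { [Y → c .] }  — reduce
  I5: { [Y → a C .] }  — reduce
  I6: { [C → . Y C], [C → . Y f Y], [C → . c a], [C → . f], [C → Y . C], [C → Y . f Y], [Y → . /], [Y → . a C], [Y → . c] }  — shift
  I7: { [C → c . a], [Y → c .] }  — shift, reduce
  I8: { [C → f .] }  — reduce
  I9: { [C → c a .] }  — reduce
  I10: { [C → Y C .] }  — reduce
  I11: { [C → Y f . Y], [C → f .], [Y → . /], [Y → . a C], [Y → . c] }  — shift, reduce
  I12: { [C → Y f Y .] }  — reduce

Conflict in state I7:
  Shift-reduce conflict between [Y → c .] and [C → c . a]
So the grammar is NOT LR(0).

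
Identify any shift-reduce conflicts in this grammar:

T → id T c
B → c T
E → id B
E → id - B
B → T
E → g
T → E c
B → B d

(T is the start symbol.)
Augment with T' → T and build the canonical LR(0) collection (I0 = CLOSURE({[T' → . T]}), then GOTO on every symbol after a dot until no new states appear). It has 15 states:
  I0: { [E → . g], [E → . id - B], [E → . id B], [T → . E c], [T → . id T c], [T' → . T] }  — shift
  I1: { [T → E . c] }  — shift
  I2: { [T' → T .] }  — accept
  I3: { [E → g .] }  — reduce
  I4: { [B → . B d], [B → . T], [B → . c T], [E → . g], [E → . id - B], [E → . id B], [E → id . - B], [E → id . B], [T → . E c], [T → . id T c], [T → id . T c] }  — shift
  I5: { [B → . B d], [B → . T], [B → . c T], [E → . g], [E → . id - B], [E → . id B], [E → id - . B], [T → . E c], [T → . id T c] }  — shift
  I6: { [B → B . d], [E → id B .] }  — shift, reduce
  I7: { [B → T .], [T → id T . c] }  — shift, reduce
  I8: { [B → c . T], [E → . g], [E → . id - B], [E → . id B], [T → . E c], [T → . id T c] }  — shift
  I9: { [B → c T .] }  — reduce
  I10: { [T → id T c .] }  — reduce
  I11: { [B → B d .] }  — reduce
  I12: { [B → B . d], [E → id - B .] }  — shift, reduce
  I13: { [B → T .] }  — reduce
  I14: { [T → E c .] }  — reduce

I6 contains reduce item [E → id B .] and shift item [B → B . d] — shift-reduce conflict.
I7 contains reduce item [B → T .] and shift item [T → id T . c] — shift-reduce conflict.
I12 contains reduce item [E → id - B .] and shift item [B → B . d] — shift-reduce conflict.

Answer: Yes — I6: [E → id B .] vs [B → B . d]; I7: [B → T .] vs [T → id T . c]; I12: [E → id - B .] vs [B → B . d]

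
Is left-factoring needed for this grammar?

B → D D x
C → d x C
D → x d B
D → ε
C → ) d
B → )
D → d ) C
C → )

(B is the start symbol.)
Yes, C has productions with common prefix ')'

Left-factoring is needed when two productions for the same non-terminal
share a common prefix on the right-hand side.

Productions for B:
  B → D D x
  B → )
Productions for C:
  C → d x C
  C → ) d
  C → )
Productions for D:
  D → x d B
  D → ε
  D → d ) C

Found common prefix ')' in productions for C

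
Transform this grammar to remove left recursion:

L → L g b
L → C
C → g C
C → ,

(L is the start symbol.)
L is directly left-recursive. The standard transformation for
  A → A α₁ | ... | A α_m | β₁ | ... | β_n
is
  A  → β₁ A' | ... | β_n A'
  A' → α₁ A' | ... | α_m A' | ε

L → C becomes L → C L'
L → L g b becomes L' → g b L'
Add L' → ε

Productions for other non-terminals are unchanged:
  C → g C
  C → ,

Resulting grammar:
L → C L'
L' → g b L'
L' → ε
C → g C
C → ,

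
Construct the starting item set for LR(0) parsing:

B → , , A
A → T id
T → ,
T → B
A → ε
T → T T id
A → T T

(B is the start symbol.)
First, augment the grammar with B' → B
I₀ = CLOSURE({ [B' → . B] }):
  [B' → . B] has the dot before B: add [B → . , , A]
No further items can be added.

I₀ = { [B → . , , A], [B' → . B] }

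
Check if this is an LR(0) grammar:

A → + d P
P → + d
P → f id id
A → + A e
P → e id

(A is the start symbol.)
Augment with A' → A and build the canonical LR(0) collection (I0 = CLOSURE({[A' → . A]}), then GOTO on every symbol after a dot until no new states appear). It has 14 states:
  I0: { [A → . + A e], [A → . + d P], [A' → . A] }  — shift
  I1: { [A → + . A e], [A → + . d P], [A → . + A e], [A → . + d P] }  — shift
  I2: { [A' → A .] }  — accept
  I3: { [A → + A . e] }  — shift
  I4: { [A → + d . P], [P → . + d], [P → . e id], [P → . f id id] }  — shift
  I5: { [P → + . d] }  — shift
  I6: { [A → + d P .] }  — reduce
  I7: { [P → e . id] }  — shift
  I8: { [P → f . id id] }  — shift
  I9: { [P → f id . id] }  — shift
  I10: { [P → f id id .] }  — reduce
  I11: { [P → e id .] }  — reduce
  I12: { [P → + d .] }  — reduce
  I13: { [A → + A e .] }  — reduce

Every state is either a pure shift/goto state or contains exactly one complete item and nothing to shift — no conflicts. The grammar is LR(0).

Answer: Yes, the grammar is LR(0)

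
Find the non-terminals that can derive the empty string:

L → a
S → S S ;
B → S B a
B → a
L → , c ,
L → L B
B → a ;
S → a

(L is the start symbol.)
There are no ε-productions, so no non-terminal can derive ε.
No non-terminals are nullable.

Answer: None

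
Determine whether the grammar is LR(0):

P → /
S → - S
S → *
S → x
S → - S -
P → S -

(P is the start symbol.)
A grammar is LR(0) if no state in the canonical LR(0) collection has:
  - both a shift item (dot before a terminal) and a complete item (shift-reduce conflict), or
  - two or more complete items (reduce-reduce conflict; the accept item [P' → P .] counts as a complete item here).

Augment with P' → P and build the canonical LR(0) collection (I0 = CLOSURE({[P' → . P]}), then GOTO on every symbol after a dot until no new states appear). It has 10 states:
  I0: { [P → . /], [P → . S -], [P' → . P], [S → . *], [S → . - S -], [S → . - S], [S → . x] }  — shift
  I1: { [S → * .] }  — reduce
  I2: { [S → - . S -], [S → - . S], [S → . *], [S → . - S -], [S → . - S], [S → . x] }  — shift
  I3: { [P → / .] }  — reduce
  I4: { [P' → P .] }  — accept
  I5: { [P → S . -] }  — shift
  I6: { [S → x .] }  — reduce
  I7: { [P → S - .] }  — reduce
  I8: { [S → - S . -], [S → - S .] }  — shift, reduce
  I9: { [S → - S - .] }  — reduce

Conflict in state I8:
  Shift-reduce conflict between [S → - S .] and [S → - S . -]
So the grammar is NOT LR(0).

Answer: No. Shift-reduce conflict between [S → - S .] and [S → - S . -]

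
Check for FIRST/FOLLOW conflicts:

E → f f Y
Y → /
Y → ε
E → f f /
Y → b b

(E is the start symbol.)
No FIRST/FOLLOW conflicts.

A FIRST/FOLLOW conflict occurs when a non-terminal N has a nullable alternative N → β (β ⇒* ε) and another alternative N → α with FIRST(α) ∩ FOLLOW(N) ≠ ∅: on such a lookahead the parser cannot decide between expanding α and letting N vanish via β.

Nullable non-terminals: Y.

Y: nullable alternative(s) Y → ε; FOLLOW(Y) = { $ }
  Y → /: FIRST \ {ε} = { '/' } — disjoint from FOLLOW(Y)
  Y → ε: FIRST \ {ε} = { } — this is the only nullable alternative, skip
  Y → b b: FIRST \ {ε} = { 'b' } — disjoint from FOLLOW(Y)

E has no nullable alternative, so no FIRST/FOLLOW check is needed there.

No FIRST/FOLLOW conflicts found.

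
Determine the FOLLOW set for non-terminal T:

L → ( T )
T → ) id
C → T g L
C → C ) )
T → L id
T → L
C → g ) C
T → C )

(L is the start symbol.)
{ ')', 'g' }

In L → ( T ): T is followed by ')', add FIRST(')') \ {ε} = { ')' }
In C → T g L: T is followed by g L, add FIRST(g L) \ {ε} = { 'g' }

Taking the union: FOLLOW(T) = { ')', 'g' }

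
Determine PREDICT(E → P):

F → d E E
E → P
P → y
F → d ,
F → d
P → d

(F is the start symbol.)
PREDICT(E → P) = (FIRST(RHS) \ {ε}) ∪ (FOLLOW(E) if ε ∈ FIRST(RHS), i.e. RHS ⇒* ε)
FIRST(P) = { 'd', 'y' }
FIRST(P) = { 'd', 'y' }
ε ∉ FIRST(P), so FOLLOW(E) is not added.
PREDICT(E → P) = { 'd', 'y' }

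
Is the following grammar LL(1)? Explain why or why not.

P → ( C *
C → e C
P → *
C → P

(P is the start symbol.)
Yes, the grammar is LL(1).

Relevant sets:
  FIRST(P) = { '(', '*' }

For P:
  PREDICT(P → '(' C '*') = { '(' }
  PREDICT(P → '*') = { '*' }
For C:
  PREDICT(C → e C) = { 'e' }
  PREDICT(C → P) = { '(', '*' }

All predict sets are disjoint. The grammar IS LL(1).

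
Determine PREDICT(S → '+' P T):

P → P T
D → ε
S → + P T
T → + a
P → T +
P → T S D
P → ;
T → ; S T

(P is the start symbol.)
PREDICT(S → '+' P T) = (FIRST(RHS) \ {ε}) ∪ (FOLLOW(S) if ε ∈ FIRST(RHS), i.e. RHS ⇒* ε)
FIRST('+' P T) = { '+' }
ε ∉ FIRST('+' P T), so FOLLOW(S) is not added.
PREDICT(S → '+' P T) = { '+' }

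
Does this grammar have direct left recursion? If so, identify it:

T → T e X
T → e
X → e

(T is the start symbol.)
Direct left recursion occurs when N → N α for some non-terminal N (the right-hand side begins with the left-hand side itself).

T → T e X: LEFT RECURSIVE (starts with T)
T → e: starts with e
X → e: starts with e

The grammar has direct left recursion on: T.

Answer: Yes, T is left-recursive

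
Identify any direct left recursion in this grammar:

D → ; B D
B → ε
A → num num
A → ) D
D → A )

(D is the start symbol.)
No direct left recursion

D → ; B D: starts with ';'
B → ε: starts with ε
A → num num: starts with num
A → ) D: starts with ')'
D → A ): starts with A

No direct left recursion found.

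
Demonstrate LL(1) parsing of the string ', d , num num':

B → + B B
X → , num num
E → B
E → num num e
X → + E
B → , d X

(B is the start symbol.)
Stack is shown with the top on the left.

Stack        Input            Action
------------------------------------
B $          , d , num num $  output B → , d X
, d X $      , d , num num $  match ','
d X $        d , num num $    match 'd'
X $          , num num $      output X → , num num
, num num $  , num num $      match ','
num num $    num num $        match 'num'
num $        num $            match 'num'
$            $                accept

The string is accepted.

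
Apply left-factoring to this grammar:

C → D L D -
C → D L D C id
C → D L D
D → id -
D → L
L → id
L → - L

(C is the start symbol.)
C → D L D C'
C' → -
C' → C id
C' → ε
D → id -
D → L
L → id
L → - L

Left-factoring transforms A → αβ₁ | αβ₂ into A → αA' and A' → β₁ | β₂
(α is the longest common prefix among the alternatives). Repeat until
no nonterminal has two alternatives with a common prefix.

Round 1: C has alternatives sharing prefix 'D L D'. Introduce C': C → D L D C'
  Add: C' → -
  Add: C' → C id
  Add: C' → ε

No remaining common prefixes — done.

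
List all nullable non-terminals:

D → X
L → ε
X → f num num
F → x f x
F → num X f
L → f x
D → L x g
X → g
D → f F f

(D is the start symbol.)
{ 'L' }

ε-productions: L → ε
So L is immediately nullable.
No further non-terminal can be added: every production for the remaining non-terminals contains a terminal or a non-nullable non-terminal.
Nullable = { 'L' }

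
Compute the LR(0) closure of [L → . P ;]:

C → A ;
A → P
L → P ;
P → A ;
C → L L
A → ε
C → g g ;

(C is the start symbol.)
To compute CLOSURE, for each item [A → α.Bβ] where B is a non-terminal, add [B → .γ] for all productions B → γ; repeat for the newly added items until nothing changes.

Start with: [L → . P ;]
  [L → . P ;] has the dot before P: add [P → . A ;]
  [P → . A ;] has the dot before A: add [A → . P], [A → .]
No further items can be added.

CLOSURE = { [A → . P], [A → .], [L → . P ;], [P → . A ;] }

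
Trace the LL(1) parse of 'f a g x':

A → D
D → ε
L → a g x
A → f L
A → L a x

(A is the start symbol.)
Stack is shown with the top on the left.

Stack    Input      Action
--------------------------
A $      f a g x $  output A → f L
f L $    f a g x $  match 'f'
L $      a g x $    output L → a g x
a g x $  a g x $    match 'a'
g x $    g x $      match 'g'
x $      x $        match 'x'
$        $          accept

The string is accepted.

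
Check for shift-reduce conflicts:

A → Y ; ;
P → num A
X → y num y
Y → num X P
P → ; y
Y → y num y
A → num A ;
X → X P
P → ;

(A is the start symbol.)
Augment with A' → A and build the canonical LR(0) collection (I0 = CLOSURE({[A' → . A]}), then GOTO on every symbol after a dot until no new states appear). It has 20 states:
  I0: { [A → . Y ; ;], [A → . num A ;], [A' → . A], [Y → . num X P], [Y → . y num y] }  — shift
  I1: { [A' → A .] }  — accept
  I2: { [A → Y . ; ;] }  — shift
  I3: { [A → . Y ; ;], [A → . num A ;], [A → num . A ;], [X → . X P], [X → . y num y], [Y → . num X P], [Y → . y num y], [Y → num . X P] }  — shift
  I4: { [Y → y . num y] }  — shift
  I5: { [Y → y num . y] }  — shift
  I6: { [Y → y num y .] }  — reduce
  I7: { [A → num A . ;] }  — shift
  I8: { [P → . ; y], [P → . ;], [P → . num A], [X → X . P], [Y → num X . P] }  — shift
  I9: { [X → y . num y], [Y → y . num y] }  — shift
  I10: { [X → y num . y], [Y → y num . y] }  — shift
  I11: { [X → y num y .], [Y → y num y .] }  — 2 reduces
  I12: { [P → ; . y], [P → ; .] }  — shift, reduce
  I13: { [X → X P .], [Y → num X P .] }  — 2 reduces
  I14: { [A → . Y ; ;], [A → . num A ;], [P → num . A], [Y → . num X P], [Y → . y num y] }  — shift
  I15: { [P → num A .] }  — reduce
  I16: { [P → ; y .] }  — reduce
  I17: { [A → num A ; .] }  — reduce
  I18: { [A → Y ; . ;] }  — shift
  I19: { [A → Y ; ; .] }  — reduce

I12 contains reduce item [P → ; .] and shift item [P → ; . y] — shift-reduce conflict.

Answer: Yes — I12: [P → ; .] vs [P → ; . y]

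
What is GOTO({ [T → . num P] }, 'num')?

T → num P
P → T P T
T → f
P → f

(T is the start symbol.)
GOTO(I, 'num') = CLOSURE({ [A → αX.β] : [A → α.Xβ] ∈ I, X = 'num' })

Items with dot before 'num', with the dot advanced:
  [T → . num P] → [T → num . P]
Closure of the advanced items:
  [T → num . P] has the dot before P: add [P → . T P T], [P → . f]
  [P → . T P T] has the dot before T: add [T → . num P], [T → . f]

GOTO = { [P → . T P T], [P → . f], [T → . f], [T → . num P], [T → num . P] }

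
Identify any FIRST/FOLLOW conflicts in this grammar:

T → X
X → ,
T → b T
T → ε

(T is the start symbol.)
No FIRST/FOLLOW conflicts.

A FIRST/FOLLOW conflict occurs when a non-terminal N has a nullable alternative N → β (β ⇒* ε) and another alternative N → α with FIRST(α) ∩ FOLLOW(N) ≠ ∅: on such a lookahead the parser cannot decide between expanding α and letting N vanish via β.

Nullable non-terminals: T.
FIRST sets used below: FIRST(X) = { ',' }

T: nullable alternative(s) T → ε; FOLLOW(T) = { $ }
  T → X: FIRST \ {ε} = { ',' } — disjoint from FOLLOW(T)
  T → b T: FIRST \ {ε} = { 'b' } — disjoint from FOLLOW(T)
  T → ε: FIRST \ {ε} = { } — this is the only nullable alternative, skip

X has no nullable alternative, so no FIRST/FOLLOW check is needed there.

No FIRST/FOLLOW conflicts found.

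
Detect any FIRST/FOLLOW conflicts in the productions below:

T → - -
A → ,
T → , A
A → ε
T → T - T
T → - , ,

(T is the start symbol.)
A FIRST/FOLLOW conflict occurs when a non-terminal N has a nullable alternative N → β (β ⇒* ε) and another alternative N → α with FIRST(α) ∩ FOLLOW(N) ≠ ∅: on such a lookahead the parser cannot decide between expanding α and letting N vanish via β.

Nullable non-terminals: A.

A: nullable alternative(s) A → ε; FOLLOW(A) = { $, '-' }
  A → ,: FIRST \ {ε} = { ',' } — disjoint from FOLLOW(A)
  A → ε: FIRST \ {ε} = { } — this is the only nullable alternative, skip

T has no nullable alternative, so no FIRST/FOLLOW check is needed there.

No FIRST/FOLLOW conflicts found.

Answer: No FIRST/FOLLOW conflicts.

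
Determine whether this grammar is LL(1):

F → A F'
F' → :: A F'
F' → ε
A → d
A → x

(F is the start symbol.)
A grammar is LL(1) if for each non-terminal N with multiple productions, the predict sets of those productions are pairwise disjoint, where PREDICT(N → α) = (FIRST(α) \ {ε}) ∪ (FOLLOW(N) if α ⇒* ε).

Relevant sets:
  FOLLOW(F') = { $ }

For F':
  PREDICT(F' → :: A F') = { '::' }
  PREDICT(F' → ε) = { $ }
For A:
  PREDICT(A → d) = { 'd' }
  PREDICT(A → x) = { 'x' }
F has a single production, so nothing to check there.

All predict sets are disjoint. The grammar IS LL(1).

Answer: Yes, the grammar is LL(1).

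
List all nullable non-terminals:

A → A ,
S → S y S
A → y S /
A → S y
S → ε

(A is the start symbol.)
ε-productions: S → ε
So S is immediately nullable.
No further non-terminal can be added: every production for the remaining non-terminals contains a terminal or a non-nullable non-terminal.
Nullable = { 'S' }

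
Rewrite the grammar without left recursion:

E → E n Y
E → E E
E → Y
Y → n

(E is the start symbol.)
E → Y E'
E' → n Y E'
E' → E E'
E' → ε
Y → n

E is directly left-recursive. The standard transformation for
  A → A α₁ | ... | A α_m | β₁ | ... | β_n
is
  A  → β₁ A' | ... | β_n A'
  A' → α₁ A' | ... | α_m A' | ε

E → Y becomes E → Y E'
E → E n Y becomes E' → n Y E'
E → E E becomes E' → E E'
Add E' → ε

Productions for other non-terminals are unchanged:
  Y → n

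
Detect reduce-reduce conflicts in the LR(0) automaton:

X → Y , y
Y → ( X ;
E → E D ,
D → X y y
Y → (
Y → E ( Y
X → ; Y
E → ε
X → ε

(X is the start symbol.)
Yes — I0: [E → .] vs [X → .]; I1: [E → .] vs [X → .]; I3: [E → .] vs [X → .]; I8: [E → .] vs [X → .]

A reduce-reduce conflict occurs when an LR(0) state has two complete items [A → α .] and [B → β .] — both call for a reduction, and with no lookahead the parser cannot choose between them.

Augment with X' → X and build the canonical LR(0) collection (I0 = CLOSURE({[X' → . X]}), then GOTO on every symbol after a dot until no new states appear). It has 18 states:
  I0: { [E → . E D ,], [E → .], [X → . ; Y], [X → . Y , y], [X → .], [X' → . X], [Y → . ( X ;], [Y → . (], [Y → . E ( Y] }  — shift, 2 reduces
  I1: { [E → . E D ,], [E → .], [X → . ; Y], [X → . Y , y], [X → .], [Y → ( . X ;], [Y → ( .], [Y → . ( X ;], [Y → . (], [Y → . E ( Y] }  — shift, 3 reduces
  I2: { [E → . E D ,], [E → .], [X → ; . Y], [Y → . ( X ;], [Y → . (], [Y → . E ( Y] }  — shift, reduce
  I3: { [D → . X y y], [E → . E D ,], [E → .], [E → E . D ,], [X → . ; Y], [X → . Y , y], [X → .], [Y → . ( X ;], [Y → . (], [Y → . E ( Y], [Y → E . ( Y] }  — shift, 2 reduces
  I4: { [X' → X .] }  — accept
  I5: { [X → Y . , y] }  — shift
  I6: { [X → Y , . y] }  — shift
  I7: { [X → Y , y .] }  — reduce
  I8: { [E → . E D ,], [E → .], [X → . ; Y], [X → . Y , y], [X → .], [Y → ( . X ;], [Y → ( .], [Y → . ( X ;], [Y → . (], [Y → . E ( Y], [Y → E ( . Y] }  — shift, 3 reduces
  I9: { [E → E D . ,] }  — shift
  I10: { [D → X . y y] }  — shift
  I11: { [D → X y . y] }  — shift
  I12: { [D → X y y .] }  — reduce
  I13: { [E → E D , .] }  — reduce
  I14: { [Y → ( X . ;] }  — shift
  I15: { [X → Y . , y], [Y → E ( Y .] }  — shift, reduce
  I16: { [Y → ( X ; .] }  — reduce
  I17: { [X → ; Y .] }  — reduce

I0 contains complete items [E → .], [X → .] — reduce-reduce conflict.
I1 contains complete items [E → .], [X → .], [Y → ( .] — reduce-reduce conflict.
I3 contains complete items [E → .], [X → .] — reduce-reduce conflict.
I8 contains complete items [E → .], [X → .], [Y → ( .] — reduce-reduce conflict.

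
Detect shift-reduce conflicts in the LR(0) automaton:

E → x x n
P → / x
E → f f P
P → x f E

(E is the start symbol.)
No shift-reduce conflicts

Augment with E' → E and build the canonical LR(0) collection (I0 = CLOSURE({[E' → . E]}), then GOTO on every symbol after a dot until no new states appear). It has 13 states:
  I0: { [E → . f f P], [E → . x x n], [E' → . E] }  — shift
  I1: { [E' → E .] }  — accept
  I2: { [E → f . f P] }  — shift
  I3: { [E → x . x n] }  — shift
  I4: { [E → x x . n] }  — shift
  I5: { [E → x x n .] }  — reduce
  I6: { [E → f f . P], [P → . / x], [P → . x f E] }  — shift
  I7: { [P → / . x] }  — shift
  I8: { [E → f f P .] }  — reduce
  I9: { [P → x . f E] }  — shift
  I10: { [E → . f f P], [E → . x x n], [P → x f . E] }  — shift
  I11: { [P → x f E .] }  — reduce
  I12: { [P → / x .] }  — reduce

No state contains both a complete item and a shift item.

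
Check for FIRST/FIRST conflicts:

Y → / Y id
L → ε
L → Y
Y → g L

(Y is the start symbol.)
No FIRST/FIRST conflicts.

FIRST sets of the non-terminals at (or reachable through a nullable prefix from) the front of some alternative:
  FIRST(Y) = { '/', 'g' }

Productions for Y:
  Y → / Y id: FIRST = { '/' }
  Y → g L: FIRST = { 'g' }
Productions for L:
  L → ε: FIRST = { ε }
  L → Y: FIRST = { '/', 'g' }

All alternatives of each non-terminal have pairwise disjoint FIRST sets.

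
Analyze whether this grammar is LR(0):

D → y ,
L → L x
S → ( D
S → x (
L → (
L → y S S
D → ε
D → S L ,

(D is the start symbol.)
Augment with D' → D and build the canonical LR(0) collection (I0 = CLOSURE({[D' → . D]}), then GOTO on every symbol after a dot until no new states appear). It has 16 states:
  I0: { [D → . S L ,], [D → . y ,], [D → .], [D' → . D], [S → . ( D], [S → . x (] }  — shift, reduce
  I1: { [D → . S L ,], [D → . y ,], [D → .], [S → ( . D], [S → . ( D], [S → . x (] }  — shift, reduce
  I2: { [D' → D .] }  — accept
  I3: { [D → S . L ,], [L → . (], [L → . L x], [L → . y S S] }  — shift
  I4: { [S → x . (] }  — shift
  I5: { [D → y . ,] }  — shift
  I6: { [D → y , .] }  — reduce
  I7: { [S → x ( .] }  — reduce
  I8: { [L → ( .] }  — reduce
  I9: { [D → S L . ,], [L → L . x] }  — shift
  I10: { [L → y . S S], [S → . ( D], [S → . x (] }  — shift
  I11: { [L → y S . S], [S → . ( D], [S → . x (] }  — shift
  I12: { [L → y S S .] }  — reduce
  I13: { [D → S L , .] }  — reduce
  I14: { [L → L x .] }  — reduce
  I15: { [S → ( D .] }  — reduce

Conflict in state I0:
  Shift-reduce conflict between [D → .] and [D → . y ,]
So the grammar is NOT LR(0).

Answer: No. Shift-reduce conflict between [D → .] and [D → . y ,]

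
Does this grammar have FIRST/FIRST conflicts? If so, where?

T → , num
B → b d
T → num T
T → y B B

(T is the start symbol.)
No FIRST/FIRST conflicts.

Productions for T:
  T → , num: FIRST = { ',' }
  T → num T: FIRST = { 'num' }
  T → y B B: FIRST = { 'y' }
B has only one production, so no FIRST/FIRST conflict is possible there.

All alternatives of each non-terminal have pairwise disjoint FIRST sets.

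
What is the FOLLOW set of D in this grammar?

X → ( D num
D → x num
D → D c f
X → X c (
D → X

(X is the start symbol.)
To compute FOLLOW(D), find every occurrence of D on a right-hand side N → α D β: add FIRST(β) \ {ε}, and if β is empty or nullable also add FOLLOW(N). Iterate to a fixed point.

In X → ( D num: D is followed by num, add FIRST(num) \ {ε} = { 'num' }
In D → D c f: D is followed by c f, add FIRST(c f) \ {ε} = { 'c' }

Taking the union: FOLLOW(D) = { 'c', 'num' }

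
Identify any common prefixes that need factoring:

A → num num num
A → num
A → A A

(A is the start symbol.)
Left-factoring is needed when two productions for the same non-terminal
share a common prefix on the right-hand side.

Productions for A:
  A → num num num
  A → num
  A → A A

Found common prefix 'num' in productions for A

Answer: Yes, A has productions with common prefix 'num'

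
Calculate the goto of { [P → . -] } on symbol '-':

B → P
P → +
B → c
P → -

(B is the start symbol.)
{ [P → - .] }

GOTO(I, '-') = CLOSURE({ [A → αX.β] : [A → α.Xβ] ∈ I, X = '-' })

Items with dot before '-', with the dot advanced:
  [P → . -] → [P → - .]
Closure adds nothing (no advanced item has the dot before a non-terminal).

GOTO = { [P → - .] }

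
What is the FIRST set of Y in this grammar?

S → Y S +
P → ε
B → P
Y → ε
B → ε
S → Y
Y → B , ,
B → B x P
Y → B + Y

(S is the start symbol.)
{ '+', ',', 'x', ε }

FIRST sets of the other non-terminals involved (by the same procedure, iterated to a fixed point):
  FIRST(B) = { 'x', ε }

From Y → ε:
  - ε-production, so ε ∈ FIRST(Y)
From Y → B , ,:
  - B is a non-terminal: add FIRST(B) \ {ε} = { 'x' }
    B is nullable, so continue to the next symbol
  - ',' is a terminal: add ',' and stop
From Y → B + Y:
  - B is a non-terminal: add FIRST(B) \ {ε} = { 'x' }
    B is nullable, so continue to the next symbol
  - '+' is a terminal: add '+' and stop

Collecting: FIRST(Y) = { '+', ',', 'x', ε }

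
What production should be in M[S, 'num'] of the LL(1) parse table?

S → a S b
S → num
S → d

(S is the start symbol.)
S → num

To find M[S, 'num'], we find productions for S where 'num' is in the predict set (PREDICT(N → α) = (FIRST(α) \ {ε}) ∪ (FOLLOW(N) if α ⇒* ε)).

S → a S b: PREDICT = { 'a' }
S → num: PREDICT = { 'num' }
  'num' is in predict set, so this production goes in M[S, 'num']
S → d: PREDICT = { 'd' }

M[S, 'num'] = S → num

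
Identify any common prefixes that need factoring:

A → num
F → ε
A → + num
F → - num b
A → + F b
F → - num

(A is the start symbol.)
Yes, A has productions with common prefix '+'; F has productions with common prefix '- num'

Left-factoring is needed when two productions for the same non-terminal
share a common prefix on the right-hand side.

Productions for A:
  A → num
  A → + num
  A → + F b
Productions for F:
  F → ε
  F → - num b
  F → - num

Found common prefix '+' in productions for A
Found common prefix '- num' in productions for F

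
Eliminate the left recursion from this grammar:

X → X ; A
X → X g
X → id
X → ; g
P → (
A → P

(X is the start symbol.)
X is directly left-recursive. The standard transformation for
  A → A α₁ | ... | A α_m | β₁ | ... | β_n
is
  A  → β₁ A' | ... | β_n A'
  A' → α₁ A' | ... | α_m A' | ε

X → id becomes X → id X'
X → ; g becomes X → ; g X'
X → X ; A becomes X' → ; A X'
X → X g becomes X' → g X'
Add X' → ε

Productions for other non-terminals are unchanged:
  P → (
  A → P

Resulting grammar:
X → id X'
X → ; g X'
X' → ; A X'
X' → g X'
X' → ε
P → (
A → P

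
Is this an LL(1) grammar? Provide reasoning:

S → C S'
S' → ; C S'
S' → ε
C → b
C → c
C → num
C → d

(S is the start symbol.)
Yes, the grammar is LL(1).

Relevant sets:
  FOLLOW(S') = { $ }

For S':
  PREDICT(S' → ';' C S') = { ';' }
  PREDICT(S' → ε) = { $ }
For C:
  PREDICT(C → b) = { 'b' }
  PREDICT(C → c) = { 'c' }
  PREDICT(C → num) = { 'num' }
  PREDICT(C → d) = { 'd' }
S has a single production, so nothing to check there.

All predict sets are disjoint. The grammar IS LL(1).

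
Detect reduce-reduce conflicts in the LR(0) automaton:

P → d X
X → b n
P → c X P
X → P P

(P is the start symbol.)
A reduce-reduce conflict occurs when an LR(0) state has two complete items [A → α .] and [B → β .] — both call for a reduction, and with no lookahead the parser cannot choose between them.

Augment with P' → P and build the canonical LR(0) collection (I0 = CLOSURE({[P' → . P]}), then GOTO on every symbol after a dot until no new states appear). It has 11 states:
  I0: { [P → . c X P], [P → . d X], [P' → . P] }  — shift
  I1: { [P' → P .] }  — accept
  I2: { [P → . c X P], [P → . d X], [P → c . X P], [X → . P P], [X → . b n] }  — shift
  I3: { [P → . c X P], [P → . d X], [P → d . X], [X → . P P], [X → . b n] }  — shift
  I4: { [P → . c X P], [P → . d X], [X → P . P] }  — shift
  I5: { [P → d X .] }  — reduce
  I6: { [X → b . n] }  — shift
  I7: { [X → b n .] }  — reduce
  I8: { [X → P P .] }  — reduce
  I9: { [P → . c X P], [P → . d X], [P → c X . P] }  — shift
  I10: { [P → c X P .] }  — reduce

No state contains more than one complete item.

Answer: No reduce-reduce conflicts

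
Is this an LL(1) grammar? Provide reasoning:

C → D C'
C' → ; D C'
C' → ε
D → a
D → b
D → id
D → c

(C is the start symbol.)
Relevant sets:
  FOLLOW(C') = { $ }

For C':
  PREDICT(C' → ';' D C') = { ';' }
  PREDICT(C' → ε) = { $ }
For D:
  PREDICT(D → a) = { 'a' }
  PREDICT(D → b) = { 'b' }
  PREDICT(D → id) = { 'id' }
  PREDICT(D → c) = { 'c' }
C has a single production, so nothing to check there.

All predict sets are disjoint. The grammar IS LL(1).

Answer: Yes, the grammar is LL(1).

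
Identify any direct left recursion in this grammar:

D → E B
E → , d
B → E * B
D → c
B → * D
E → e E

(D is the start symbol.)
Direct left recursion occurs when N → N α for some non-terminal N (the right-hand side begins with the left-hand side itself).

D → E B: starts with E
E → , d: starts with ','
B → E * B: starts with E
D → c: starts with c
B → * D: starts with '*'
E → e E: starts with e

No direct left recursion found.

Answer: No direct left recursion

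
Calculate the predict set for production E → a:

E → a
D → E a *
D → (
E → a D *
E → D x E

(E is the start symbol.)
PREDICT(E → a) = (FIRST(RHS) \ {ε}) ∪ (FOLLOW(E) if ε ∈ FIRST(RHS), i.e. RHS ⇒* ε)
FIRST(a) = { 'a' }
ε ∉ FIRST(a), so FOLLOW(E) is not added.
PREDICT(E → a) = { 'a' }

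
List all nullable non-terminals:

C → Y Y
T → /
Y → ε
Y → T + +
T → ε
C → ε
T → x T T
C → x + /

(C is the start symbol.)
A non-terminal is nullable if it can derive ε (the empty string): either it has an ε-production, or it has a production whose right-hand side consists entirely of nullable non-terminals.

ε-productions: Y → ε, T → ε, C → ε
So Y, T, C are immediately nullable.
Every non-terminal is now nullable.
Nullable = { 'C', 'T', 'Y' }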